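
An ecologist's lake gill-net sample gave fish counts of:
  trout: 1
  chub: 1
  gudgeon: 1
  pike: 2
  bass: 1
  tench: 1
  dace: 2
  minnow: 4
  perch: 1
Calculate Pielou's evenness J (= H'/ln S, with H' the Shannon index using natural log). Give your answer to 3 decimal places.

0.931

Total N = 1+1+1+2+1+1+2+4+1 = 14, so the proportions are 0.07143, 0.07143, 0.07143, 0.14286, 0.07143, 0.07143, 0.14286, 0.28571, 0.07143 (working shown to 5 dp, full precision carried).
H' = −Σ pᵢ ln pᵢ = −((-0.18850) + (-0.18850) + (-0.18850) + (-0.27799) + (-0.18850) + (-0.18850) + (-0.27799) + (-0.35793) + (-0.18850)) = 2.04493.
With S = 9 species, ln S = 2.19722, so J = 2.04493/2.19722 = 0.93069, i.e. 0.931 to 3 decimal places.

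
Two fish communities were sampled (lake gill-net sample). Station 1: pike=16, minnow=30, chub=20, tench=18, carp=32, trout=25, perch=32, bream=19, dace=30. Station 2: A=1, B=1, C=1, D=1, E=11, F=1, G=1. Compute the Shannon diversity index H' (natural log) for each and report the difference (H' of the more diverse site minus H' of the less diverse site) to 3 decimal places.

0.884

Station 1: N=222, proportions 0.07207, 0.13514, 0.09009, 0.08108, 0.14414, 0.11261, 0.14414, 0.08559, 0.13514, giving H' = 2.16575 (working shown to 5 dp, full precision carried).
Station 2: N=17, proportions 0.05882, 0.05882, 0.05882, 0.05882, 0.64706, 0.05882, 0.05882, giving H' = 1.28163.
Difference = |2.16575 − 1.28163| = 0.88412, i.e. 0.884 to 3 decimal places.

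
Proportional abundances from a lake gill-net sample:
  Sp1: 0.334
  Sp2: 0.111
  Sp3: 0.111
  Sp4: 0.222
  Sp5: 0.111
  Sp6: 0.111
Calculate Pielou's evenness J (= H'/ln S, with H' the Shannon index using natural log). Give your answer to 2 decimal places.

0.94

H' = −Σ pᵢ ln pᵢ = −((-0.3663) + (-0.2440) + (-0.2440) + (-0.3341) + (-0.2440) + (-0.2440)) = 1.6764 (working shown to 4 dp, full precision carried).
With S = 6 species, ln S = 1.7918, so J = 1.6764/1.7918 = 0.9356, i.e. 0.94 to 2 decimal places.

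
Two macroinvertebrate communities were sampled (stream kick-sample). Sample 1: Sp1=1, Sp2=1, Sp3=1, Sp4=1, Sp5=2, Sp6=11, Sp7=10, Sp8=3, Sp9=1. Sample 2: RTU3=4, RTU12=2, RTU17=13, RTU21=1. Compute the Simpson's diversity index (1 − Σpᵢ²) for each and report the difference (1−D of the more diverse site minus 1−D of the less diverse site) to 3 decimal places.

0.226

Sample 1: N=31, proportions 0.03226, 0.03226, 0.03226, 0.03226, 0.06452, 0.35484, 0.32258, 0.09677, 0.03226, giving 1−D = 0.75130 (working shown to 5 dp, full precision carried).
Sample 2: N=20, proportions 0.2, 0.1, 0.65, 0.05, giving 1−D = 0.52500.
Difference = |0.75130 − 0.52500| = 0.22630, i.e. 0.226 to 3 decimal places.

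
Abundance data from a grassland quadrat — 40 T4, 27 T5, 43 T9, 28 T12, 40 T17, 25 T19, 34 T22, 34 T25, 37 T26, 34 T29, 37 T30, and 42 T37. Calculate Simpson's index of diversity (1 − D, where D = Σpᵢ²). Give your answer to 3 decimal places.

Total N = 40+27+43+28+40+25+34+34+37+34+37+42 = 421, so the proportions are 0.095012, 0.064133, 0.102138, 0.066508, 0.095012, 0.059382, 0.08076, 0.08076, 0.087886, 0.08076, 0.087886, 0.099762 (working shown to 6 dp, full precision carried).
D = 0.095012² + 0.064133² + 0.102138² + 0.066508² + 0.095012² + 0.059382² + 0.08076² + 0.08076² + 0.087886² + 0.08076² + 0.087886² + 0.099762² = 0.009027 + 0.004113 + 0.010432 + 0.004423 + 0.009027 + 0.003526 + 0.006522 + 0.006522 + 0.007724 + 0.006522 + 0.007724 + 0.009953 = 0.085516.
So 1 − D = 0.914484, i.e. 0.914 to 3 decimal places.

0.914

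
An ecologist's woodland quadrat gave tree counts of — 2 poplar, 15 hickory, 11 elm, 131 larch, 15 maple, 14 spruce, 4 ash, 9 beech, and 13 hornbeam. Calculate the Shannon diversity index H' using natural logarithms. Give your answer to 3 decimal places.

1.425

Total N = 2+15+11+131+15+14+4+9+13 = 214, so the proportions are 0.00935, 0.07009, 0.0514, 0.61215, 0.07009, 0.06542, 0.01869, 0.04206, 0.06075 (working shown to 5 dp, full precision carried).
Each pᵢ ln pᵢ term: 0.00935×(-4.67283)=-0.04367, 0.07009×(-2.65793)=-0.18630, 0.0514×(-2.96808)=-0.15256, 0.61215×(-0.49078)=-0.30043, 0.07009×(-2.65793)=-0.18630, 0.06542×(-2.72692)=-0.17840, 0.01869×(-3.97968)=-0.07439, 0.04206×(-3.16875)=-0.13327, 0.06075×(-2.80103)=-0.17016.
Sum = -1.42548, so H' = 1.425.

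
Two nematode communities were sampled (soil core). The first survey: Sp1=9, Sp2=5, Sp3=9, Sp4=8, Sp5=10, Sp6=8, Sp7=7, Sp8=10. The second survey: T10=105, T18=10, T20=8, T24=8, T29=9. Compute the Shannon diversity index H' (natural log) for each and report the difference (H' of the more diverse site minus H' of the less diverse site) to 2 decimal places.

The first survey: N=66, proportions 0.1364, 0.0758, 0.1364, 0.1212, 0.1515, 0.1212, 0.1061, 0.1515, giving H' = 2.0602 (working shown to 4 dp, full precision carried).
The second survey: N=140, proportions 0.75, 0.0714, 0.0571, 0.0571, 0.0643, giving H' = 0.9078.
Difference = |2.0602 − 0.9078| = 1.1524, i.e. 1.15 to 2 decimal places.

1.15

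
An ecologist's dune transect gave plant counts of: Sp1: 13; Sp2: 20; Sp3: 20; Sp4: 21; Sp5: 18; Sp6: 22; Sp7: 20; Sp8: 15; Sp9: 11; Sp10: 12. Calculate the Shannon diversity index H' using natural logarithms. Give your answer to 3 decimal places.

Total N = 13+20+20+21+18+22+20+15+11+12 = 172, so the proportions are 0.07558, 0.11628, 0.11628, 0.12209, 0.10465, 0.12791, 0.11628, 0.08721, 0.06395, 0.06977 (working shown to 5 dp, full precision carried).
Each pᵢ ln pᵢ term: 0.07558×(-2.58255)=-0.19519, 0.11628×(-2.15176)=-0.25020, 0.11628×(-2.15176)=-0.25020, 0.12209×(-2.10297)=-0.25676, 0.10465×(-2.25712)=-0.23621, 0.12791×(-2.05645)=-0.26303, 0.11628×(-2.15176)=-0.25020, 0.08721×(-2.43944)=-0.21274, 0.06395×(-2.74960)=-0.17585, 0.06977×(-2.66259)=-0.18576.
Sum = -2.27616, so H' = 2.276.

2.276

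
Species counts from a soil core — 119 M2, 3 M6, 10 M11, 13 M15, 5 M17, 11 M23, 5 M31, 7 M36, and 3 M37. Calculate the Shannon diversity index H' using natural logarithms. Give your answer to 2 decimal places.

1.26

Total N = 119+3+10+13+5+11+5+7+3 = 176, so the proportions are 0.6761, 0.017, 0.0568, 0.0739, 0.0284, 0.0625, 0.0284, 0.0398, 0.017 (working shown to 4 dp, full precision carried).
Each pᵢ ln pᵢ term: 0.6761×(-0.3914)=-0.2646, 0.017×(-4.0719)=-0.0694, 0.0568×(-2.8679)=-0.1629, 0.0739×(-2.6055)=-0.1925, 0.0284×(-3.5610)=-0.1012, 0.0625×(-2.7726)=-0.1733, 0.0284×(-3.5610)=-0.1012, 0.0398×(-3.2246)=-0.1283, 0.017×(-4.0719)=-0.0694.
Sum = -1.2627, so H' = 1.26.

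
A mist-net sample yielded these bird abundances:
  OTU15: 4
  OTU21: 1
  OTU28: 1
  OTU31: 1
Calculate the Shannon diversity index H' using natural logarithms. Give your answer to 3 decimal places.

1.154

Total N = 4+1+1+1 = 7, so the proportions are 0.57143, 0.14286, 0.14286, 0.14286 (working shown to 5 dp, full precision carried).
Each pᵢ ln pᵢ term: 0.57143×(-0.55962)=-0.31978, 0.14286×(-1.94591)=-0.27799, 0.14286×(-1.94591)=-0.27799, 0.14286×(-1.94591)=-0.27799.
Sum = -1.15374, so H' = 1.154.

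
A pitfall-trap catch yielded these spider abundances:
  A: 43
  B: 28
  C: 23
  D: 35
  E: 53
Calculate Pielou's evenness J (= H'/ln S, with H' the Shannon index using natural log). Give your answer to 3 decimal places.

0.973

Total N = 43+28+23+35+53 = 182, so the proportions are 0.23626, 0.15385, 0.12637, 0.19231, 0.29121 (working shown to 5 dp, full precision carried).
H' = −Σ pᵢ ln pᵢ = −((-0.34088) + (-0.28797) + (-0.26141) + (-0.31705) + (-0.35927)) = 1.56658.
With S = 5 species, ln S = 1.60944, so J = 1.56658/1.60944 = 0.97337, i.e. 0.973 to 3 decimal places.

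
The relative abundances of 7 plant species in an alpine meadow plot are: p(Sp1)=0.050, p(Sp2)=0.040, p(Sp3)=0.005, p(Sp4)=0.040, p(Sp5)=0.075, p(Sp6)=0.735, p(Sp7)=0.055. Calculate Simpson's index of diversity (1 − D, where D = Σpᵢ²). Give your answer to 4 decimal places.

0.4454

D = 0.05² + 0.04² + 0.005² + 0.04² + 0.075² + 0.735² + 0.055² = 0.002500 + 0.001600 + 0.000025 + 0.001600 + 0.005625 + 0.540225 + 0.003025 = 0.554600 (working shown to 6 dp, full precision carried).
So 1 − D = 0.445400, i.e. 0.4454 to 4 decimal places.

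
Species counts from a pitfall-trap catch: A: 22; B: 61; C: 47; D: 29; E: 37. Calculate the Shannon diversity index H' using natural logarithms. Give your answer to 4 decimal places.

1.5486

Total N = 22+61+47+29+37 = 196, so the proportions are 0.112245, 0.311224, 0.239796, 0.147959, 0.188776 (working shown to 6 dp, full precision carried).
Each pᵢ ln pᵢ term: 0.112245×(-2.187072)=-0.245488, 0.311224×(-1.167241)=-0.363274, 0.239796×(-1.427967)=-0.342421, 0.147959×(-1.910819)=-0.282723, 0.188776×(-1.667197)=-0.314726.
Sum = -1.548631, so H' = 1.5486.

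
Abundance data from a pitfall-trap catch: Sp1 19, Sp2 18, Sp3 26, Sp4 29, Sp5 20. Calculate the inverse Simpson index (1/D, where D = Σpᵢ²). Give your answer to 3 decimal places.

4.821

Total N = 19+18+26+29+20 = 112, so the proportions are 0.1696429, 0.1607143, 0.2321429, 0.2589286, 0.1785714 (working shown to 7 dp, full precision carried).
D = 0.1696429² + 0.1607143² + 0.2321429² + 0.2589286² + 0.1785714² = 0.0287787 + 0.0258291 + 0.0538903 + 0.0670440 + 0.0318878 = 0.2074298.
So 1/D = 4.82091, i.e. 4.821 to 3 decimal places.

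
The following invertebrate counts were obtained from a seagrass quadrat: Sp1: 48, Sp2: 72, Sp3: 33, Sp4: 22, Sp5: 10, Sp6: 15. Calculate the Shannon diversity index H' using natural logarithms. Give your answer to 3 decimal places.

1.594

Total N = 48+72+33+22+10+15 = 200, so the proportions are 0.24, 0.36, 0.165, 0.11, 0.05, 0.075 (working shown to 5 dp, full precision carried).
Each pᵢ ln pᵢ term: 0.24×(-1.42712)=-0.34251, 0.36×(-1.02165)=-0.36779, 0.165×(-1.80181)=-0.29730, 0.11×(-2.20727)=-0.24280, 0.05×(-2.99573)=-0.14979, 0.075×(-2.59027)=-0.19427.
Sum = -1.59446, so H' = 1.594.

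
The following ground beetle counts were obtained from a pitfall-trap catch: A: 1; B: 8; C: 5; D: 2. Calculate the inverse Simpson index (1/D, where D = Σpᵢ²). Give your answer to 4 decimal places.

Total N = 1+8+5+2 = 16, so the proportions are 0.0625, 0.5, 0.3125, 0.125 (working shown to 7 dp, full precision carried).
D = 0.0625² + 0.5² + 0.3125² + 0.125² = 0.0039062 + 0.2500000 + 0.0976562 + 0.0156250 = 0.3671875.
So 1/D = 2.723404, i.e. 2.7234 to 4 decimal places.

2.7234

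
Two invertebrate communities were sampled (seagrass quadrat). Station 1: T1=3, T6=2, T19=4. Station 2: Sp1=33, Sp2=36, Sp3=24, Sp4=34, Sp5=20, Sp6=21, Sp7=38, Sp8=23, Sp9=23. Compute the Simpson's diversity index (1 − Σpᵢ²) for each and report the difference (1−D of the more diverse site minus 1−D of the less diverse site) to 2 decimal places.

0.24

Station 1: N=9, proportions 0.33333, 0.22222, 0.44444, giving 1−D = 0.64198 (working shown to 5 dp, full precision carried).
Station 2: N=252, proportions 0.13095, 0.14286, 0.09524, 0.13492, 0.07937, 0.08333, 0.15079, 0.09127, 0.09127, giving 1−D = 0.88253.
Difference = |0.64198 − 0.88253| = 0.24055, i.e. 0.24 to 2 decimal places.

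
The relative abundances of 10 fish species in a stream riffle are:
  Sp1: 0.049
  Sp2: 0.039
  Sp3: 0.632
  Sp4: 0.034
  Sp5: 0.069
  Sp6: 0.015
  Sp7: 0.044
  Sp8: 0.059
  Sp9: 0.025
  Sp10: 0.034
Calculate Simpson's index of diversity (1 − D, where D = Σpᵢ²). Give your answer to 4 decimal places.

D = 0.049² + 0.039² + 0.632² + 0.034² + 0.069² + 0.015² + 0.044² + 0.059² + 0.025² + 0.034² = 0.002401 + 0.001521 + 0.399424 + 0.001156 + 0.004761 + 0.000225 + 0.001936 + 0.003481 + 0.000625 + 0.001156 = 0.416686 (working shown to 6 dp, full precision carried).
So 1 − D = 0.583314, i.e. 0.5833 to 4 decimal places.

0.5833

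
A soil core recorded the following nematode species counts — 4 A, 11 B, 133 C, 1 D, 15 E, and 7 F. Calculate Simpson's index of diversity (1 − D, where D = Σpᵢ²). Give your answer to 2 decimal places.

Total N = 4+11+133+1+15+7 = 171, so the proportions are 0.0234, 0.0643, 0.7778, 0.0058, 0.0877, 0.0409 (working shown to 4 dp, full precision carried).
D = 0.0234² + 0.0643² + 0.7778² + 0.0058² + 0.0877² + 0.0409² = 0.0005 + 0.0041 + 0.6049 + 0.0000 + 0.0077 + 0.0017 = 0.6190.
So 1 − D = 0.3810, i.e. 0.38 to 2 decimal places.

0.38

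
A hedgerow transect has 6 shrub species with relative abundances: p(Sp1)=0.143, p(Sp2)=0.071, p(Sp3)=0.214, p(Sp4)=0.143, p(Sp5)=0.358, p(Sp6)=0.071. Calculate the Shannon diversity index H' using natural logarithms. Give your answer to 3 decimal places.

Each pᵢ ln pᵢ term (working shown to 5 dp, full precision carried): 0.143×(-1.94491)=-0.27812, 0.071×(-2.64508)=-0.18780, 0.214×(-1.54178)=-0.32994, 0.143×(-1.94491)=-0.27812, 0.358×(-1.02722)=-0.36775, 0.071×(-2.64508)=-0.18780.
Sum = -1.62953, so H' = 1.630.

1.630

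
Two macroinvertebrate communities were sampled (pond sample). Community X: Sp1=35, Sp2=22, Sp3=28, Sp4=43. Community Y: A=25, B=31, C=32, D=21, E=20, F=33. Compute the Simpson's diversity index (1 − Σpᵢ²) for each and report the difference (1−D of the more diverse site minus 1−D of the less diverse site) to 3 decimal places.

0.092

Community X: N=128, proportions 0.27344, 0.17188, 0.21875, 0.33594, giving 1−D = 0.73499 (working shown to 5 dp, full precision carried).
Community Y: N=162, proportions 0.15432, 0.19136, 0.19753, 0.12963, 0.12346, 0.2037, giving 1−D = 0.82701.
Difference = |0.73499 − 0.82701| = 0.09202, i.e. 0.092 to 3 decimal places.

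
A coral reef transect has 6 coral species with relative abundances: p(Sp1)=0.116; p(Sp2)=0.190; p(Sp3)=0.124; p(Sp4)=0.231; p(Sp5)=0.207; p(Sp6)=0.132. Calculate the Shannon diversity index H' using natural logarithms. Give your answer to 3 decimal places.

1.756

Each pᵢ ln pᵢ term (working shown to 5 dp, full precision carried): 0.116×(-2.15417)=-0.24988, 0.19×(-1.66073)=-0.31554, 0.124×(-2.08747)=-0.25885, 0.231×(-1.46534)=-0.33849, 0.207×(-1.57504)=-0.32603, 0.132×(-2.02495)=-0.26729.
Sum = -1.75609, so H' = 1.756.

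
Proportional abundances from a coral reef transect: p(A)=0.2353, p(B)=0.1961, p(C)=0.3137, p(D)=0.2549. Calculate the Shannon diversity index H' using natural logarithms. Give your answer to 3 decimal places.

Each pᵢ ln pᵢ term (working shown to 5 dp, full precision carried): 0.2353×(-1.44689)=-0.34045, 0.1961×(-1.62913)=-0.31947, 0.3137×(-1.15932)=-0.36368, 0.2549×(-1.36688)=-0.34842.
Sum = -1.37202, so H' = 1.372.

1.372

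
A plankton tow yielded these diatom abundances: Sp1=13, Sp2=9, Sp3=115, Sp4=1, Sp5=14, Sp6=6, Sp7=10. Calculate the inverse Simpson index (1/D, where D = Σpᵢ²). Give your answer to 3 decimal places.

2.044

Total N = 13+9+115+1+14+6+10 = 168, so the proportions are 0.077381, 0.053571, 0.684524, 0.005952, 0.083333, 0.035714, 0.059524 (working shown to 6 dp, full precision carried).
D = 0.077381² + 0.053571² + 0.684524² + 0.005952² + 0.083333² + 0.035714² + 0.059524² = 0.005988 + 0.002870 + 0.468573 + 0.000035 + 0.006944 + 0.001276 + 0.003543 = 0.489229.
So 1/D = 2.04403, i.e. 2.044 to 3 decimal places.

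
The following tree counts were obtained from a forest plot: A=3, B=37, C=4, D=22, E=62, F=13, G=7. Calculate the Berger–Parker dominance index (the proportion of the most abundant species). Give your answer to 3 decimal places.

0.419

Total N = 3+37+4+22+62+13+7 = 148, so the proportions are 0.02027, 0.25, 0.02703, 0.14865, 0.41892, 0.08784, 0.0473 (working shown to 5 dp, full precision carried).
The largest proportion is 0.41892, i.e. d = 0.419 to 3 decimal places.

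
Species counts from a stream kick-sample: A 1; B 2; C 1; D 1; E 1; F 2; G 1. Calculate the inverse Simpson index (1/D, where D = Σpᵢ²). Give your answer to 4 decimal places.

Total N = 1+2+1+1+1+2+1 = 9, so the proportions are 0.11111111, 0.22222222, 0.11111111, 0.11111111, 0.11111111, 0.22222222, 0.11111111 (working shown to 8 dp, full precision carried).
D = 0.11111111² + 0.22222222² + 0.11111111² + 0.11111111² + 0.11111111² + 0.22222222² + 0.11111111² = 0.01234568 + 0.04938272 + 0.01234568 + 0.01234568 + 0.01234568 + 0.04938272 + 0.01234568 = 0.16049383.
So 1/D = 6.230769, i.e. 6.2308 to 4 decimal places.

6.2308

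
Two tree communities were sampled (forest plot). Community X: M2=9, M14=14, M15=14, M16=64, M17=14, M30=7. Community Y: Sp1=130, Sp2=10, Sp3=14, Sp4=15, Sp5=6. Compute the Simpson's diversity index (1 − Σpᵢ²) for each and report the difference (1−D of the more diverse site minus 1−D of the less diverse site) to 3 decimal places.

0.247

Community X: N=122, proportions 0.07377, 0.11475, 0.11475, 0.52459, 0.11475, 0.05738, giving 1−D = 0.67657 (working shown to 5 dp, full precision carried).
Community Y: N=175, proportions 0.74286, 0.05714, 0.08, 0.08571, 0.03429, giving 1−D = 0.42998.
Difference = |0.67657 − 0.42998| = 0.24659, i.e. 0.247 to 3 decimal places.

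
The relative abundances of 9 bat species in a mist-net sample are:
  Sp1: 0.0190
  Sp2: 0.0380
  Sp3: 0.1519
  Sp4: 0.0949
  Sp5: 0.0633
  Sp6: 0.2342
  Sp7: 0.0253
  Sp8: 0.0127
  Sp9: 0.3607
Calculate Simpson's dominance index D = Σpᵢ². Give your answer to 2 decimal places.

0.22

D = 0.019² + 0.038² + 0.1519² + 0.0949² + 0.0633² + 0.2342² + 0.0253² + 0.0127² + 0.3607² = 0.0004 + 0.0014 + 0.0231 + 0.0090 + 0.0040 + 0.0548 + 0.0006 + 0.0002 + 0.1301 = 0.2236 (working shown to 4 dp, full precision carried).
To 2 decimal places, D = 0.22.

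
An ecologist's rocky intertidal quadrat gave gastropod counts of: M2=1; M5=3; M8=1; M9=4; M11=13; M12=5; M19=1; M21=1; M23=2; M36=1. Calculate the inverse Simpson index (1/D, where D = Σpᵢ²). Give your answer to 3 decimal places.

4.491

Total N = 1+3+1+4+13+5+1+1+2+1 = 32, so the proportions are 0.03125, 0.09375, 0.03125, 0.125, 0.40625, 0.15625, 0.03125, 0.03125, 0.0625, 0.03125 (working shown to 7 dp, full precision carried).
D = 0.03125² + 0.09375² + 0.03125² + 0.125² + 0.40625² + 0.15625² + 0.03125² + 0.03125² + 0.0625² + 0.03125² = 0.0009766 + 0.0087891 + 0.0009766 + 0.0156250 + 0.1650391 + 0.0244141 + 0.0009766 + 0.0009766 + 0.0039062 + 0.0009766 = 0.2226562.
So 1/D = 4.49123, i.e. 4.491 to 3 decimal places.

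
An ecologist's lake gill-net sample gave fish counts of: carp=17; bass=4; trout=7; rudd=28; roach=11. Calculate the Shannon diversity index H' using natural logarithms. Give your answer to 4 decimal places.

1.4135

Total N = 17+4+7+28+11 = 67, so the proportions are 0.253731, 0.059701, 0.104478, 0.41791, 0.164179 (working shown to 6 dp, full precision carried).
Each pᵢ ln pᵢ term: 0.253731×(-1.371479)=-0.347987, 0.059701×(-2.818398)=-0.168263, 0.104478×(-2.258782)=-0.235992, 0.41791×(-0.872488)=-0.364622, 0.164179×(-1.806797)=-0.296638.
Sum = -1.413502, so H' = 1.4135.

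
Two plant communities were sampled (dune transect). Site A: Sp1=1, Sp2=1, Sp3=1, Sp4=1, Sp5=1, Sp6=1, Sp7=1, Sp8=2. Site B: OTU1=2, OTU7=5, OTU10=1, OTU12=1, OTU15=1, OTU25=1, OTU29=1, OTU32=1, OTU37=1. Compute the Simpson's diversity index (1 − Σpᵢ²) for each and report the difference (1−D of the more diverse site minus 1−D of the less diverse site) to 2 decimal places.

0.05

Site A: N=9, proportions 0.1111, 0.1111, 0.1111, 0.1111, 0.1111, 0.1111, 0.1111, 0.2222, giving 1−D = 0.8642 (working shown to 4 dp, full precision carried).
Site B: N=14, proportions 0.1429, 0.3571, 0.0714, 0.0714, 0.0714, 0.0714, 0.0714, 0.0714, 0.0714, giving 1−D = 0.8163.
Difference = |0.8642 − 0.8163| = 0.0479, i.e. 0.05 to 2 decimal places.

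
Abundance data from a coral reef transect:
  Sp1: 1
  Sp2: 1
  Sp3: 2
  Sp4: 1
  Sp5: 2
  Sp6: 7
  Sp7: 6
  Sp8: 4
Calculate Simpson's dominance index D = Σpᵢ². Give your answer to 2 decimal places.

Total N = 1+1+2+1+2+7+6+4 = 24, so the proportions are 0.0417, 0.0417, 0.0833, 0.0417, 0.0833, 0.2917, 0.25, 0.1667 (working shown to 4 dp, full precision carried).
D = 0.0417² + 0.0417² + 0.0833² + 0.0417² + 0.0833² + 0.2917² + 0.25² + 0.1667² = 0.0017 + 0.0017 + 0.0069 + 0.0017 + 0.0069 + 0.0851 + 0.0625 + 0.0278 = 0.1944.
To 2 decimal places, D = 0.19.

0.19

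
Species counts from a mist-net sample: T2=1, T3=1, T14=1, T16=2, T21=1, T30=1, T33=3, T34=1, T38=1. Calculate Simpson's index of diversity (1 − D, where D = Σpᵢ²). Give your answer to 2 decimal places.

Total N = 1+1+1+2+1+1+3+1+1 = 12, so the proportions are 0.0833, 0.0833, 0.0833, 0.1667, 0.0833, 0.0833, 0.25, 0.0833, 0.0833 (working shown to 4 dp, full precision carried).
D = 0.0833² + 0.0833² + 0.0833² + 0.1667² + 0.0833² + 0.0833² + 0.25² + 0.0833² + 0.0833² = 0.0069 + 0.0069 + 0.0069 + 0.0278 + 0.0069 + 0.0069 + 0.0625 + 0.0069 + 0.0069 = 0.1389.
So 1 − D = 0.8611, i.e. 0.86 to 2 decimal places.

0.86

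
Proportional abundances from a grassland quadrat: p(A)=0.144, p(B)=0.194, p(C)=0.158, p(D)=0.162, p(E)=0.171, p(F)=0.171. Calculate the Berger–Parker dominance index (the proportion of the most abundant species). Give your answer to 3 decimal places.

0.194

The largest proportion is 0.194, i.e. d = 0.194 to 3 decimal places.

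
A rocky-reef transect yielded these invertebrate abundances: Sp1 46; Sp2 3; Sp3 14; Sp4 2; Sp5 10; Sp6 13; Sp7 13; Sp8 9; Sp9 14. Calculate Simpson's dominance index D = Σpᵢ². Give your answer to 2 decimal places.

0.20

Total N = 46+3+14+2+10+13+13+9+14 = 124, so the proportions are 0.371, 0.0242, 0.1129, 0.0161, 0.0806, 0.1048, 0.1048, 0.0726, 0.1129 (working shown to 4 dp, full precision carried).
D = 0.371² + 0.0242² + 0.1129² + 0.0161² + 0.0806² + 0.1048² + 0.1048² + 0.0726² + 0.1129² = 0.1376 + 0.0006 + 0.0127 + 0.0003 + 0.0065 + 0.0110 + 0.0110 + 0.0053 + 0.0127 = 0.1977.
To 2 decimal places, D = 0.20.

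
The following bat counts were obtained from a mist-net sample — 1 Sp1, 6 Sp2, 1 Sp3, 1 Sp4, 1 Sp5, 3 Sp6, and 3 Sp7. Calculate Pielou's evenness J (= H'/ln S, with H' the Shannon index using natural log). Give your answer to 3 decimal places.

Total N = 1+6+1+1+1+3+3 = 16, so the proportions are 0.0625, 0.375, 0.0625, 0.0625, 0.0625, 0.1875, 0.1875 (working shown to 5 dp, full precision carried).
H' = −Σ pᵢ ln pᵢ = −((-0.17329) + (-0.36781) + (-0.17329) + (-0.17329) + (-0.17329) + (-0.31387) + (-0.31387)) = 1.68870.
With S = 7 species, ln S = 1.94591, so J = 1.68870/1.94591 = 0.86782, i.e. 0.868 to 3 decimal places.

0.868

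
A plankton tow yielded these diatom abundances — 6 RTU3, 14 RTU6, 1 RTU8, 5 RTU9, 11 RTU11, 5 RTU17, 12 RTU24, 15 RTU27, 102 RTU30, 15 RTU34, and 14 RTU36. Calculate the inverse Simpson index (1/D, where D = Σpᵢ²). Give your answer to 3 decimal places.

3.449

Total N = 6+14+1+5+11+5+12+15+102+15+14 = 200, so the proportions are 0.03, 0.07, 0.005, 0.025, 0.055, 0.025, 0.06, 0.075, 0.51, 0.075, 0.07 (working shown to 7 dp, full precision carried).
D = 0.03² + 0.07² + 0.005² + 0.025² + 0.055² + 0.025² + 0.06² + 0.075² + 0.51² + 0.075² + 0.07² = 0.0009000 + 0.0049000 + 0.0000250 + 0.0006250 + 0.0030250 + 0.0006250 + 0.0036000 + 0.0056250 + 0.2601000 + 0.0056250 + 0.0049000 = 0.2899500.
So 1/D = 3.44887, i.e. 3.449 to 3 decimal places.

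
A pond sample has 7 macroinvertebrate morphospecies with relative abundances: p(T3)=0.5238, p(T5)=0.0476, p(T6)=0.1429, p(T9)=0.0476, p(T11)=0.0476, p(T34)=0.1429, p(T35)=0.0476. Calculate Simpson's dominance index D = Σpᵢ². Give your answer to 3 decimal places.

D = 0.5238² + 0.0476² + 0.1429² + 0.0476² + 0.0476² + 0.1429² + 0.0476² = 0.27437 + 0.00227 + 0.02042 + 0.00227 + 0.00227 + 0.02042 + 0.00227 = 0.32427 (working shown to 5 dp, full precision carried).
To 3 decimal places, D = 0.324.

0.324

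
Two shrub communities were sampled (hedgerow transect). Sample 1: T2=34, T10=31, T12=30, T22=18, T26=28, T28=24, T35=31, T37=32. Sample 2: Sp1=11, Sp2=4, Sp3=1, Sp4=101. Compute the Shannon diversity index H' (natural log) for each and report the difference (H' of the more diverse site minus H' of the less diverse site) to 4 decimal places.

Sample 1: N=228, proportions 0.149123, 0.135965, 0.131579, 0.078947, 0.122807, 0.105263, 0.135965, 0.140351, giving H' = 2.063799 (working shown to 6 dp, full precision carried).
Sample 2: N=117, proportions 0.094017, 0.034188, 0.008547, 0.863248, giving H' = 0.505343.
Difference = |2.063799 − 0.505343| = 1.558456, i.e. 1.5585 to 4 decimal places.

1.5585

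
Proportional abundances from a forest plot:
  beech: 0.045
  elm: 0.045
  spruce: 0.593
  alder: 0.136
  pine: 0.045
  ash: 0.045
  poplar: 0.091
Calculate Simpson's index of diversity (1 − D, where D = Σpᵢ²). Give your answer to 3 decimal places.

0.613

D = 0.045² + 0.045² + 0.593² + 0.136² + 0.045² + 0.045² + 0.091² = 0.00202 + 0.00202 + 0.35165 + 0.01850 + 0.00202 + 0.00202 + 0.00828 = 0.38653 (working shown to 5 dp, full precision carried).
So 1 − D = 0.61347, i.e. 0.613 to 3 decimal places.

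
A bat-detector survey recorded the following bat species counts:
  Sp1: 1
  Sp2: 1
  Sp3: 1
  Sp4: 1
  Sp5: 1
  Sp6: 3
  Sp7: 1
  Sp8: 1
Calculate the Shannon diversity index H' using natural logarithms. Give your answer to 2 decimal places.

1.97

Total N = 1+1+1+1+1+3+1+1 = 10, so the proportions are 0.1, 0.1, 0.1, 0.1, 0.1, 0.3, 0.1, 0.1 (working shown to 4 dp, full precision carried).
Each pᵢ ln pᵢ term: 0.1×(-2.3026)=-0.2303, 0.1×(-2.3026)=-0.2303, 0.1×(-2.3026)=-0.2303, 0.1×(-2.3026)=-0.2303, 0.1×(-2.3026)=-0.2303, 0.3×(-1.2040)=-0.3612, 0.1×(-2.3026)=-0.2303, 0.1×(-2.3026)=-0.2303.
Sum = -1.9730, so H' = 1.97.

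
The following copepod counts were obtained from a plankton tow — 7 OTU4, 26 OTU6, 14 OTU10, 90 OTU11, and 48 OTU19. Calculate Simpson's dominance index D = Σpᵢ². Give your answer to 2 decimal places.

Total N = 7+26+14+90+48 = 185, so the proportions are 0.0378, 0.1405, 0.0757, 0.4865, 0.2595 (working shown to 4 dp, full precision carried).
D = 0.0378² + 0.1405² + 0.0757² + 0.4865² + 0.2595² = 0.0014 + 0.0198 + 0.0057 + 0.2367 + 0.0673 = 0.3309.
To 2 decimal places, D = 0.33.

0.33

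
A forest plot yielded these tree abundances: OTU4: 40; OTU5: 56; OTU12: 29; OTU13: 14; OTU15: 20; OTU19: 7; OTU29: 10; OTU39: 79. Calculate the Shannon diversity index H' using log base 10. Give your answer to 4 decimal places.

Total N = 40+56+29+14+20+7+10+79 = 255, so the proportions are 0.156863, 0.219608, 0.113725, 0.054902, 0.078431, 0.027451, 0.039216, 0.309804 (working shown to 6 dp, full precision carried).
Each pᵢ log₁₀ pᵢ term: 0.156863×(-0.804480)=-0.126193, 0.219608×(-0.658352)=-0.144579, 0.113725×(-0.944142)=-0.107373, 0.054902×(-1.260412)=-0.069199, 0.078431×(-1.105510)=-0.086707, 0.027451×(-1.561442)=-0.042863, 0.039216×(-1.406540)=-0.055158, 0.309804×(-0.508913)=-0.157663.
Sum = -0.789736, so H' = 0.7897.

0.7897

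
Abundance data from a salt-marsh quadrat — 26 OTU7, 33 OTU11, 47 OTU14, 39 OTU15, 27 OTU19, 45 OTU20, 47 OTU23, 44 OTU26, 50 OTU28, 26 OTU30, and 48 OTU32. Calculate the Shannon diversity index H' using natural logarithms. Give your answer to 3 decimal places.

2.370

Total N = 26+33+47+39+27+45+47+44+50+26+48 = 432, so the proportions are 0.06019, 0.07639, 0.1088, 0.09028, 0.0625, 0.10417, 0.1088, 0.10185, 0.11574, 0.06019, 0.11111 (working shown to 5 dp, full precision carried).
Each pᵢ ln pᵢ term: 0.06019×(-2.81033)=-0.16914, 0.07639×(-2.57192)=-0.19647, 0.1088×(-2.21828)=-0.24134, 0.09028×(-2.40486)=-0.21711, 0.0625×(-2.77259)=-0.17329, 0.10417×(-2.26176)=-0.23560, 0.1088×(-2.21828)=-0.24134, 0.10185×(-2.28424)=-0.23265, 0.11574×(-2.15640)=-0.24958, 0.06019×(-2.81033)=-0.16914, 0.11111×(-2.19722)=-0.24414.
Sum = -2.36979, so H' = 2.370.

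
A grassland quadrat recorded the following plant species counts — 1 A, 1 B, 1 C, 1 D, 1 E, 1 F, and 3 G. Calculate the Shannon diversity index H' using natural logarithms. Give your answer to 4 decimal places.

Total N = 1+1+1+1+1+1+3 = 9, so the proportions are 0.111111, 0.111111, 0.111111, 0.111111, 0.111111, 0.111111, 0.333333 (working shown to 6 dp, full precision carried).
Each pᵢ ln pᵢ term: 0.111111×(-2.197225)=-0.244136, 0.111111×(-2.197225)=-0.244136, 0.111111×(-2.197225)=-0.244136, 0.111111×(-2.197225)=-0.244136, 0.111111×(-2.197225)=-0.244136, 0.111111×(-2.197225)=-0.244136, 0.333333×(-1.098612)=-0.366204.
Sum = -1.831020, so H' = 1.8310.

1.8310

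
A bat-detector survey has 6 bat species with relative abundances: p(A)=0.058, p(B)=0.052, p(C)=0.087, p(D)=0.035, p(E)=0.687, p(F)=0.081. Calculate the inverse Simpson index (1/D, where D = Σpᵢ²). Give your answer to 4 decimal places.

D = 0.058² + 0.052² + 0.087² + 0.035² + 0.687² + 0.081² = 0.0033640 + 0.0027040 + 0.0075690 + 0.0012250 + 0.4719690 + 0.0065610 = 0.4933920 (working shown to 7 dp, full precision carried).
So 1/D = 2.026786, i.e. 2.0268 to 4 decimal places.

2.0268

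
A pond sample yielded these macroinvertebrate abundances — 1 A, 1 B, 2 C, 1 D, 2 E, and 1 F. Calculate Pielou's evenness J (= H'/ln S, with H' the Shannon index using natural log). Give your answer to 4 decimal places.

Total N = 1+1+2+1+2+1 = 8, so the proportions are 0.125, 0.125, 0.25, 0.125, 0.25, 0.125 (working shown to 6 dp, full precision carried).
H' = −Σ pᵢ ln pᵢ = −((-0.259930) + (-0.259930) + (-0.346574) + (-0.259930) + (-0.346574) + (-0.259930)) = 1.732868.
With S = 6 species, ln S = 1.791759, so J = 1.732868/1.791759 = 0.967132, i.e. 0.9671 to 4 decimal places.

0.9671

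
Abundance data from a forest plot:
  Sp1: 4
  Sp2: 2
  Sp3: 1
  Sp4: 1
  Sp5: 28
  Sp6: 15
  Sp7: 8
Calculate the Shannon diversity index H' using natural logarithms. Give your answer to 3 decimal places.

Total N = 4+2+1+1+28+15+8 = 59, so the proportions are 0.0678, 0.0339, 0.01695, 0.01695, 0.47458, 0.25424, 0.13559 (working shown to 5 dp, full precision carried).
Each pᵢ ln pᵢ term: 0.0678×(-2.69124)=-0.18246, 0.0339×(-3.38439)=-0.11473, 0.01695×(-4.07754)=-0.06911, 0.01695×(-4.07754)=-0.06911, 0.47458×(-0.74533)=-0.35372, 0.25424×(-1.36949)=-0.34817, 0.13559×(-1.99810)=-0.27093.
Sum = -1.40822, so H' = 1.408.

1.408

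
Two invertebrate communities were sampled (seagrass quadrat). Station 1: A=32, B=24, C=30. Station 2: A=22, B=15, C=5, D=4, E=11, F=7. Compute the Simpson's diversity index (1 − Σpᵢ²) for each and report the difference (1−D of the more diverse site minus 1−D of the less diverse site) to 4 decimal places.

Station 1: N=86, proportions 0.372093, 0.2790698, 0.3488372, giving 1−D = 0.6619794 (working shown to 7 dp, full precision carried).
Station 2: N=64, proportions 0.34375, 0.234375, 0.078125, 0.0625, 0.171875, 0.109375, giving 1−D = 0.7753906.
Difference = |0.6619794 − 0.7753906| = 0.1134112, i.e. 0.1134 to 4 decimal places.

0.1134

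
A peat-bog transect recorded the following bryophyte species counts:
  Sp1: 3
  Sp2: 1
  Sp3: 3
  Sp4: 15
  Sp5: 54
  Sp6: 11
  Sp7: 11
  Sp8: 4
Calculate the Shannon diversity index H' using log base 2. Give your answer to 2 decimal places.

Total N = 3+1+3+15+54+11+11+4 = 102, so the proportions are 0.0294, 0.0098, 0.0294, 0.1471, 0.5294, 0.1078, 0.1078, 0.0392 (working shown to 4 dp, full precision carried).
Each pᵢ log₂ pᵢ term: 0.0294×(-5.0875)=-0.1496, 0.0098×(-6.6724)=-0.0654, 0.0294×(-5.0875)=-0.1496, 0.1471×(-2.7655)=-0.4067, 0.5294×(-0.9175)=-0.4858, 0.1078×(-3.2130)=-0.3465, 0.1078×(-3.2130)=-0.3465, 0.0392×(-4.6724)=-0.1832.
Sum = -2.1334, so H' = 2.13.

2.13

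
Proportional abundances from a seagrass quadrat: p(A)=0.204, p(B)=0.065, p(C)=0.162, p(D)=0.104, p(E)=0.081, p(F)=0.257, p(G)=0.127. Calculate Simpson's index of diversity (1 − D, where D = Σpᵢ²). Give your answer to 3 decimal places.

D = 0.204² + 0.065² + 0.162² + 0.104² + 0.081² + 0.257² + 0.127² = 0.04162 + 0.00423 + 0.02624 + 0.01082 + 0.00656 + 0.06605 + 0.01613 = 0.17164 (working shown to 5 dp, full precision carried).
So 1 − D = 0.82836, i.e. 0.828 to 3 decimal places.

0.828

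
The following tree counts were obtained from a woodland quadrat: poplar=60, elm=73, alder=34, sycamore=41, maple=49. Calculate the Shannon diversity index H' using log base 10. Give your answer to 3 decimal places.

0.683

Total N = 60+73+34+41+49 = 257, so the proportions are 0.23346, 0.28405, 0.1323, 0.15953, 0.19066 (working shown to 5 dp, full precision carried).
Each pᵢ log₁₀ pᵢ term: 0.23346×(-0.63178)=-0.14750, 0.28405×(-0.54661)=-0.15526, 0.1323×(-0.87845)=-0.11622, 0.15953×(-0.79715)=-0.12717, 0.19066×(-0.71974)=-0.13723.
Sum = -0.68337, so H' = 0.683.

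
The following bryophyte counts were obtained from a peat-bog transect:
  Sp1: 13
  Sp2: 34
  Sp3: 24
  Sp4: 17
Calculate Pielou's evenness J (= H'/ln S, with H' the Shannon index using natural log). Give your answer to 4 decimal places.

Total N = 13+34+24+17 = 88, so the proportions are 0.147727, 0.386364, 0.272727, 0.193182 (working shown to 6 dp, full precision carried).
H' = −Σ pᵢ ln pᵢ = −((-0.282512) + (-0.367423) + (-0.354350) + (-0.317615)) = 1.321899.
With S = 4 species, ln S = 1.386294, so J = 1.321899/1.386294 = 0.953549, i.e. 0.9535 to 4 decimal places.

0.9535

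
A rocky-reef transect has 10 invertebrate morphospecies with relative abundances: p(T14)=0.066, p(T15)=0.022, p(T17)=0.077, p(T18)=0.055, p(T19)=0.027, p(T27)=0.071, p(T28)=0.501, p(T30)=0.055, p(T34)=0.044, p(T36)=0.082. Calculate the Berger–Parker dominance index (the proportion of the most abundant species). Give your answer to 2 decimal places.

The largest proportion is 0.501, i.e. d = 0.50 to 2 decimal places.

0.50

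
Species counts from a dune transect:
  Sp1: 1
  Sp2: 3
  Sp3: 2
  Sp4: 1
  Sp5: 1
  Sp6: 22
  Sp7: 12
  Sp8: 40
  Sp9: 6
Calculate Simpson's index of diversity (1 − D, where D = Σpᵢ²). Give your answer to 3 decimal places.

0.706

Total N = 1+3+2+1+1+22+12+40+6 = 88, so the proportions are 0.01136, 0.03409, 0.02273, 0.01136, 0.01136, 0.25, 0.13636, 0.45455, 0.06818 (working shown to 5 dp, full precision carried).
D = 0.01136² + 0.03409² + 0.02273² + 0.01136² + 0.01136² + 0.25² + 0.13636² + 0.45455² + 0.06818² = 0.00013 + 0.00116 + 0.00052 + 0.00013 + 0.00013 + 0.06250 + 0.01860 + 0.20661 + 0.00465 = 0.29442.
So 1 − D = 0.70558, i.e. 0.706 to 3 decimal places.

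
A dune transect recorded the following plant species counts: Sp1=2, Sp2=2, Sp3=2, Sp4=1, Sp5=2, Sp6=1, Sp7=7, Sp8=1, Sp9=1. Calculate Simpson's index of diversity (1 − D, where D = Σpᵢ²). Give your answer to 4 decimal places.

0.8089

Total N = 2+2+2+1+2+1+7+1+1 = 19, so the proportions are 0.105263, 0.105263, 0.105263, 0.052632, 0.105263, 0.052632, 0.368421, 0.052632, 0.052632 (working shown to 6 dp, full precision carried).
D = 0.105263² + 0.105263² + 0.105263² + 0.052632² + 0.105263² + 0.052632² + 0.368421² + 0.052632² + 0.052632² = 0.011080 + 0.011080 + 0.011080 + 0.002770 + 0.011080 + 0.002770 + 0.135734 + 0.002770 + 0.002770 = 0.191136.
So 1 − D = 0.808864, i.e. 0.8089 to 4 decimal places.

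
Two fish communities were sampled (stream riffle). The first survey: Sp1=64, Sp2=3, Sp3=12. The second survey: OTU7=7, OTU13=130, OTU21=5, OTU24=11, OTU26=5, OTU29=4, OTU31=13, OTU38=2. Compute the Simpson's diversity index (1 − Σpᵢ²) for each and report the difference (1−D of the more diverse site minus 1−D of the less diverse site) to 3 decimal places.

0.128

The first survey: N=79, proportions 0.81013, 0.03797, 0.1519, giving 1−D = 0.31918 (working shown to 5 dp, full precision carried).
The second survey: N=177, proportions 0.03955, 0.73446, 0.02825, 0.06215, 0.02825, 0.0226, 0.07345, 0.0113, giving 1−D = 0.44751.
Difference = |0.31918 − 0.44751| = 0.12833, i.e. 0.128 to 3 decimal places.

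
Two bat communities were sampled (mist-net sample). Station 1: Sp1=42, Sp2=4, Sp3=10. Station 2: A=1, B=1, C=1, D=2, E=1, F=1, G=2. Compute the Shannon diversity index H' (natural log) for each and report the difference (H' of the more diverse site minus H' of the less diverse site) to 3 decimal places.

Station 1: N=56, proportions 0.75, 0.07143, 0.17857, giving H' = 0.71190 (working shown to 5 dp, full precision carried).
Station 2: N=9, proportions 0.11111, 0.11111, 0.11111, 0.22222, 0.11111, 0.11111, 0.22222, giving H' = 1.88916.
Difference = |0.71190 − 1.88916| = 1.17726, i.e. 1.177 to 3 decimal places.

1.177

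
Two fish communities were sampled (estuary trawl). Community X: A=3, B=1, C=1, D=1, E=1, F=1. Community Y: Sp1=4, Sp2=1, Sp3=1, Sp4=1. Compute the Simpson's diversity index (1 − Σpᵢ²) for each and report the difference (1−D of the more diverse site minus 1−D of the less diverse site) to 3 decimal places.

Community X: N=8, proportions 0.375, 0.125, 0.125, 0.125, 0.125, 0.125, giving 1−D = 0.78125 (working shown to 5 dp, full precision carried).
Community Y: N=7, proportions 0.57143, 0.14286, 0.14286, 0.14286, giving 1−D = 0.61224.
Difference = |0.78125 − 0.61224| = 0.16901, i.e. 0.169 to 3 decimal places.

0.169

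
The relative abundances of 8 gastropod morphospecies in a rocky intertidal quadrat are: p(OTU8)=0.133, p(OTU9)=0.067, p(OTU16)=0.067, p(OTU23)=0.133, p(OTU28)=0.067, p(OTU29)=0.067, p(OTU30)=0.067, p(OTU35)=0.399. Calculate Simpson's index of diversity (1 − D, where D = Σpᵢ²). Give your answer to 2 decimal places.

0.78

D = 0.133² + 0.067² + 0.067² + 0.133² + 0.067² + 0.067² + 0.067² + 0.399² = 0.0177 + 0.0045 + 0.0045 + 0.0177 + 0.0045 + 0.0045 + 0.0045 + 0.1592 = 0.2170 (working shown to 4 dp, full precision carried).
So 1 − D = 0.7830, i.e. 0.78 to 2 decimal places.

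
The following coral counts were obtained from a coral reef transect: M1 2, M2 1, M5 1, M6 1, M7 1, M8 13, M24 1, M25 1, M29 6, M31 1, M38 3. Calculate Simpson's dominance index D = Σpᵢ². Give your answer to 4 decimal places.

0.2341

Total N = 2+1+1+1+1+13+1+1+6+1+3 = 31, so the proportions are 0.064516, 0.032258, 0.032258, 0.032258, 0.032258, 0.419355, 0.032258, 0.032258, 0.193548, 0.032258, 0.096774 (working shown to 6 dp, full precision carried).
D = 0.064516² + 0.032258² + 0.032258² + 0.032258² + 0.032258² + 0.419355² + 0.032258² + 0.032258² + 0.193548² + 0.032258² + 0.096774² = 0.004162 + 0.001041 + 0.001041 + 0.001041 + 0.001041 + 0.175858 + 0.001041 + 0.001041 + 0.037461 + 0.001041 + 0.009365 = 0.234131.
To 4 decimal places, D = 0.2341.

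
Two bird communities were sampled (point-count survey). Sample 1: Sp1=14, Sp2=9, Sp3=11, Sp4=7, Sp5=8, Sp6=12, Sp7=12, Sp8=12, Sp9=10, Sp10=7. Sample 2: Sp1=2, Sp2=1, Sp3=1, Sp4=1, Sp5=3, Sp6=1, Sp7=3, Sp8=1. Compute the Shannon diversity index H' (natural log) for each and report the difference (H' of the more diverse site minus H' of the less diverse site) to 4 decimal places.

0.3261

Sample 1: N=102, proportions 0.1372549, 0.0882353, 0.1078431, 0.0686275, 0.0784314, 0.1176471, 0.1176471, 0.1176471, 0.0980392, 0.0686275, giving H' = 2.2773313 (working shown to 7 dp, full precision carried).
Sample 2: N=13, proportions 0.1538462, 0.0769231, 0.0769231, 0.0769231, 0.2307692, 0.0769231, 0.2307692, 0.0769231, giving H' = 1.9512595.
Difference = |2.2773313 − 1.9512595| = 0.3260718, i.e. 0.3261 to 4 decimal places.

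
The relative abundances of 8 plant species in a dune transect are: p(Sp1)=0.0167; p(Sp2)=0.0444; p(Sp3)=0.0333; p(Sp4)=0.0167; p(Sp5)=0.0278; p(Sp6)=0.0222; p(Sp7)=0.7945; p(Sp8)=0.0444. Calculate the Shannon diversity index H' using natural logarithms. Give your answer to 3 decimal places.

Each pᵢ ln pᵢ term (working shown to 5 dp, full precision carried): 0.0167×(-4.09235)=-0.06834, 0.0444×(-3.11452)=-0.13828, 0.0333×(-3.40220)=-0.11329, 0.0167×(-4.09235)=-0.06834, 0.0278×(-3.58272)=-0.09960, 0.0222×(-3.80766)=-0.08453, 0.7945×(-0.23004)=-0.18277, 0.0444×(-3.11452)=-0.13828.
Sum = -0.89344, so H' = 0.893.

0.893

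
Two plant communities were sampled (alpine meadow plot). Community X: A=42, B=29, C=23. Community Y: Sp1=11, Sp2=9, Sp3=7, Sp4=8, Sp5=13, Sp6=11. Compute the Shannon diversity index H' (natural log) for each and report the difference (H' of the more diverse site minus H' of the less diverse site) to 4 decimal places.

Community X: N=94, proportions 0.446809, 0.308511, 0.244681, giving H' = 1.067230 (working shown to 6 dp, full precision carried).
Community Y: N=59, proportions 0.186441, 0.152542, 0.118644, 0.135593, 0.220339, 0.186441, giving H' = 1.770250.
Difference = |1.067230 − 1.770250| = 0.703020, i.e. 0.7030 to 4 decimal places.

0.7030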